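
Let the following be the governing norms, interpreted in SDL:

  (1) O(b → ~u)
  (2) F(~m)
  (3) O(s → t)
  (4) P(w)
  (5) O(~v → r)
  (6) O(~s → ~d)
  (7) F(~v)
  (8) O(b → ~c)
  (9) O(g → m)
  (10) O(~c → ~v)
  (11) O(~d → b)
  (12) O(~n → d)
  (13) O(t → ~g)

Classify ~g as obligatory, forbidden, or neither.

Obligatory

Premise 7, F(~v), is equivalent to O(v).
The contrapositive of premise 10 (O(~c → ~v)) is O(v → c), and O(v) is already established, so O(c).
Premise 8 is O(b → ~c); contrapositively O(c → ~b). Since O(c) holds, K gives O(~b).
The contrapositive of premise 11 (O(~d → b)) is O(~b → d), and O(~b) is already established, so O(d).
Premise 6, O(~s → ~d), contraposes to O(d → s); with O(d) we get O(s).
Premise 3 is O(s → t); since O(s), deontic closure gives O(t).
With premise 13, O(t → ~g), the K-axiom yields O(~g).
Premises 1, 2, 4, 5, 9, 12 do not contribute to this derivation.
Hence ~g is obligatory.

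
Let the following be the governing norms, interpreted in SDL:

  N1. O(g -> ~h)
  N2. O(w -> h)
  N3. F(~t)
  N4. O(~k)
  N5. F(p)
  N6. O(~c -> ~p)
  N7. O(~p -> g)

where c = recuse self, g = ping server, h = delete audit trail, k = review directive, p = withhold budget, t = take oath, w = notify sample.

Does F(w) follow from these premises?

Yes

Premise 5, F(p), is equivalent to O(~p).
From O(~p) and premise 7, O(~p -> g), we obtain O(g).
From O(g) and premise 1, O(g -> ~h), we obtain O(~h).
The contrapositive of premise 2 (O(w -> h)) is O(~h -> ~w), and O(~h) is already established, so O(~w).
Premises 3, 4, 6 do not contribute to this derivation.
So O(~w) holds, i.e. F(w). The claim follows.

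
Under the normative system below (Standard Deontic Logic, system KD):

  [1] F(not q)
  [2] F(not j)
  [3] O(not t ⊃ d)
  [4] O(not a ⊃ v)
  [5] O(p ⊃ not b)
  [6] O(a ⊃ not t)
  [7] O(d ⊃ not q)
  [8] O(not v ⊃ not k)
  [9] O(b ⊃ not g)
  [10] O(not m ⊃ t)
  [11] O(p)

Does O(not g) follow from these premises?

Premise 9 is O(b ⊃ not g), but O(b) is not derivable from the premises, so it does not yield O(not g).
No other premise forces O(not g). An ideal world satisfying every premise can still have not g false, so O(not g) is not derivable.

No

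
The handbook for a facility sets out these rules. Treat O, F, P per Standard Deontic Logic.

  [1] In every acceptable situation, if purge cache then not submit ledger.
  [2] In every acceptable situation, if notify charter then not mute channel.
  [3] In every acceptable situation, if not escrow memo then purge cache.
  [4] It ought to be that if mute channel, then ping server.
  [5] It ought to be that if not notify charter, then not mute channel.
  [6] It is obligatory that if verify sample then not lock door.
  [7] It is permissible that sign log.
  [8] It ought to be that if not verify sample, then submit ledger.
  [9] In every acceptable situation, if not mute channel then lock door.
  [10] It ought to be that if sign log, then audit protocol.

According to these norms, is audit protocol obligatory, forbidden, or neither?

Neither

Premise 10 is O(sign_log → audit_protocol), but O(sign_log) is not derivable from the premises (the permission P(sign_log) asserts only ¬O(¬sign_log), not O(sign_log)), so it does not yield O(audit_protocol).
No premise or chain of K-axiom applications forces O(audit_protocol), and none forces O(¬audit_protocol). So audit_protocol is neither obligatory nor forbidden under these norms.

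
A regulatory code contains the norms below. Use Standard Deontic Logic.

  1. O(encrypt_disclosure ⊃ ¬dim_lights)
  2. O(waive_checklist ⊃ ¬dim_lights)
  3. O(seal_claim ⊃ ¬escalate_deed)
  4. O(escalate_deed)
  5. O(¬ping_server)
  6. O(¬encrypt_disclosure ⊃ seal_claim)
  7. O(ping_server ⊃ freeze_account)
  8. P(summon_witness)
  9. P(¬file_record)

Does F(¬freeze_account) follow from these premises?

Premise 7 is O(ping_server ⊃ freeze_account), but O(ping_server) is not derivable from the premises, so it does not yield O(freeze_account).
No other premise forces O(freeze_account). An ideal world satisfying every premise can still have ¬freeze_account true, so F(¬freeze_account) is not derivable.

No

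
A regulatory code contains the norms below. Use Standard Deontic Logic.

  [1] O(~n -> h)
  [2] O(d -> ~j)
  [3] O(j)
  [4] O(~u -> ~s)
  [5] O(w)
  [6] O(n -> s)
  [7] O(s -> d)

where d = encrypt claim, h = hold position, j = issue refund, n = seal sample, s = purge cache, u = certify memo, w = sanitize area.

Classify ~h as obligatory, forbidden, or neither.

Forbidden

Premise 3 states O(j) outright.
Premise 2, O(d -> ~j), contraposes to O(j -> ~d); with O(j) we get O(~d).
Premise 7 is O(s -> d); contrapositively O(~d -> ~s). Since O(~d) holds, K gives O(~s).
Premise 6 is O(n -> s); contrapositively O(~s -> ~n). Since O(~s) holds, K gives O(~n).
From O(~n) and premise 1, O(~n -> h), we obtain O(h).
Premises 4, 5 do not contribute to this derivation.
Thus O(h), which is F(~h): ~h is forbidden.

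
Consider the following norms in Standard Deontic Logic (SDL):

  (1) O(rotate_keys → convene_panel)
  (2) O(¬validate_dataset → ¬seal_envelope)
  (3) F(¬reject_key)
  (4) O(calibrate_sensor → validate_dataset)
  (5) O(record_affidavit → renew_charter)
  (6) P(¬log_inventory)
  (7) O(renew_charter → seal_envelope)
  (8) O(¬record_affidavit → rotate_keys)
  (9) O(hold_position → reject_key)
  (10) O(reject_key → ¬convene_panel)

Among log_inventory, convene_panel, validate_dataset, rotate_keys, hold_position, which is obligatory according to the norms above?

validate_dataset

Premise 3, F(¬reject_key), is equivalent to O(reject_key).
From O(reject_key) and premise 10, O(reject_key → ¬convene_panel), we obtain O(¬convene_panel).
Premise 1, O(rotate_keys → convene_panel), contraposes to O(¬convene_panel → ¬rotate_keys); with O(¬convene_panel) we get O(¬rotate_keys).
Premise 8, O(¬record_affidavit → rotate_keys), contraposes to O(¬rotate_keys → record_affidavit); with O(¬rotate_keys) we get O(record_affidavit).
From O(record_affidavit) and premise 5, O(record_affidavit → renew_charter), we obtain O(renew_charter).
From O(renew_charter) and premise 7, O(renew_charter → seal_envelope), we obtain O(seal_envelope).
Premise 2, O(¬validate_dataset → ¬seal_envelope), contraposes to O(seal_envelope → validate_dataset); with O(seal_envelope) we get O(validate_dataset).
So O(validate_dataset) holds — validate_dataset is obligatory. None of the other listed options is made obligatory by any chain of premises.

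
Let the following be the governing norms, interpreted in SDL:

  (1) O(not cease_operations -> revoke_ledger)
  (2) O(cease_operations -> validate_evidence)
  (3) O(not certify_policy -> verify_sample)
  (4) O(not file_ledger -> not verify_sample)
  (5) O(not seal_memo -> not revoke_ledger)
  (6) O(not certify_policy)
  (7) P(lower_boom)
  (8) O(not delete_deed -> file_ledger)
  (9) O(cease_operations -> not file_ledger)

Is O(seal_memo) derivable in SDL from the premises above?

Premise 6 gives O(not certify_policy).
Applying K to premise 3 (O(not certify_policy -> verify_sample)) and O(not certify_policy) yields O(verify_sample).
The contrapositive of premise 4 (O(not file_ledger -> not verify_sample)) is O(verify_sample -> file_ledger), and O(verify_sample) is already established, so O(file_ledger).
The contrapositive of premise 9 (O(cease_operations -> not file_ledger)) is O(file_ledger -> not cease_operations), and O(file_ledger) is already established, so O(not cease_operations).
Premise 1 is O(not cease_operations -> revoke_ledger); since O(not cease_operations), deontic closure gives O(revoke_ledger).
Premise 5 is O(not seal_memo -> not revoke_ledger); contrapositively O(revoke_ledger -> seal_memo). Since O(revoke_ledger) holds, K gives O(seal_memo).
Premises 2, 7, 8 do not contribute to this derivation.
So O(seal_memo) follows.

Yes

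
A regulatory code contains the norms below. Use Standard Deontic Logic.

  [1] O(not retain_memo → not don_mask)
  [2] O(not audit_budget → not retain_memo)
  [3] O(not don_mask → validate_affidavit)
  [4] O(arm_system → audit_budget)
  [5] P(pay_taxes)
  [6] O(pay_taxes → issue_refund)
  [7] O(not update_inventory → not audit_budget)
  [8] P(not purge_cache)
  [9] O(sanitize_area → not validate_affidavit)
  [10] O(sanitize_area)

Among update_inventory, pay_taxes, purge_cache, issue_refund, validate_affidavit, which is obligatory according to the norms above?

Premise 10 gives O(sanitize_area).
With premise 9, O(sanitize_area → not validate_affidavit), the K-axiom yields O(not validate_affidavit).
The contrapositive of premise 3 (O(not don_mask → validate_affidavit)) is O(not validate_affidavit → don_mask), and O(not validate_affidavit) is already established, so O(don_mask).
Premise 1, O(not retain_memo → not don_mask), contraposes to O(don_mask → retain_memo); with O(don_mask) we get O(retain_memo).
The contrapositive of premise 2 (O(not audit_budget → not retain_memo)) is O(retain_memo → audit_budget), and O(retain_memo) is already established, so O(audit_budget).
Premise 7, O(not update_inventory → not audit_budget), contraposes to O(audit_budget → update_inventory); with O(audit_budget) we get O(update_inventory).
So O(update_inventory) holds — update_inventory is obligatory. None of the other listed options is made obligatory by any chain of premises.

update_inventory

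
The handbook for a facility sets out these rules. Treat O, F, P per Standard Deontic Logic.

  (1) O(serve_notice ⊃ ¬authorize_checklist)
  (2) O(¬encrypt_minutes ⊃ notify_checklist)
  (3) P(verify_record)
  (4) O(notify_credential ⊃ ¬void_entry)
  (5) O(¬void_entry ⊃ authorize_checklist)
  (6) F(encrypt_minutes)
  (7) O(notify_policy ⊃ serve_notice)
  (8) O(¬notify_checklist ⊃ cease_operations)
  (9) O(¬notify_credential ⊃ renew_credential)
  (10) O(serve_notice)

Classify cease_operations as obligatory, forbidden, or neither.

Neither

Premise 8 is O(¬notify_checklist ⊃ cease_operations), but O(¬notify_checklist) is not derivable from the premises, so it does not yield O(cease_operations).
No premise or chain of K-axiom applications forces O(cease_operations), and none forces O(¬cease_operations). So cease_operations is neither obligatory nor forbidden under these norms.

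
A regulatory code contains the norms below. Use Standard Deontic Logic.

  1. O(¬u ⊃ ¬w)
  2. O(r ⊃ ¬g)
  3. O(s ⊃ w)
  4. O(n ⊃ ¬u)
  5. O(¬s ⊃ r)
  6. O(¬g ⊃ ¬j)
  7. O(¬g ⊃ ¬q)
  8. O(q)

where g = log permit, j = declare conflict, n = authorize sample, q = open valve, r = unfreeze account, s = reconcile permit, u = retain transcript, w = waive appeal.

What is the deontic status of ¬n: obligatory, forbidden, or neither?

Obligatory

Premise 8 gives O(q).
The contrapositive of premise 7 (O(¬g ⊃ ¬q)) is O(q ⊃ g), and O(q) is already established, so O(g).
The contrapositive of premise 2 (O(r ⊃ ¬g)) is O(g ⊃ ¬r), and O(g) is already established, so O(¬r).
The contrapositive of premise 5 (O(¬s ⊃ r)) is O(¬r ⊃ s), and O(¬r) is already established, so O(s).
Applying K to premise 3 (O(s ⊃ w)) and O(s) yields O(w).
Premise 1 is O(¬u ⊃ ¬w); contrapositively O(w ⊃ u). Since O(w) holds, K gives O(u).
Premise 4, O(n ⊃ ¬u), contraposes to O(u ⊃ ¬n); with O(u) we get O(¬n).
Premise 6 does not contribute to this derivation.
Hence ¬n is obligatory.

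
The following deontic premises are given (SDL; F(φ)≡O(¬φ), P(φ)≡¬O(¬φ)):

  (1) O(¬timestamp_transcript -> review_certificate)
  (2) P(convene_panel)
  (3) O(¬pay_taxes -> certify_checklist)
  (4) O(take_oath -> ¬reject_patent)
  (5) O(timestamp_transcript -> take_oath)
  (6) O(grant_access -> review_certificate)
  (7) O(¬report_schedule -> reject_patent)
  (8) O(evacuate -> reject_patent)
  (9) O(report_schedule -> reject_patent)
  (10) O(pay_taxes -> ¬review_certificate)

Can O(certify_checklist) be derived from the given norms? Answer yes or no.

Yes

Premises 9 and 7 cover both cases: O(report_schedule -> reject_patent) and O(¬report_schedule -> reject_patent). Since report_schedule ∨ ¬report_schedule is a tautology, O(reject_patent) follows.
Premise 4 is O(take_oath -> ¬reject_patent); contrapositively O(reject_patent -> ¬take_oath). Since O(reject_patent) holds, K gives O(¬take_oath).
Premise 5, O(timestamp_transcript -> take_oath), contraposes to O(¬take_oath -> ¬timestamp_transcript); with O(¬take_oath) we get O(¬timestamp_transcript).
From O(¬timestamp_transcript) and premise 1, O(¬timestamp_transcript -> review_certificate), we obtain O(review_certificate).
Premise 10 is O(pay_taxes -> ¬review_certificate); contrapositively O(review_certificate -> ¬pay_taxes). Since O(review_certificate) holds, K gives O(¬pay_taxes).
From O(¬pay_taxes) and premise 3, O(¬pay_taxes -> certify_checklist), we obtain O(certify_checklist).
Premises 2, 6, 8 do not contribute to this derivation.
So O(certify_checklist) follows.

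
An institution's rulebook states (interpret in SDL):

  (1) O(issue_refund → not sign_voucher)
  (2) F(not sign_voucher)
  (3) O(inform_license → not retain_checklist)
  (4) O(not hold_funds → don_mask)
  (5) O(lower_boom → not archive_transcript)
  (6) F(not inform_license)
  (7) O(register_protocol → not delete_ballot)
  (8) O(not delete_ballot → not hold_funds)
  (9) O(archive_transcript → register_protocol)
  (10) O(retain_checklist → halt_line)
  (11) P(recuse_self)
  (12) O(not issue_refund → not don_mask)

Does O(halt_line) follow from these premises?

No

Premise 10 is O(retain_checklist → halt_line), but O(retain_checklist) is not derivable from the premises, so it does not yield O(halt_line).
No other premise forces O(halt_line). An ideal world satisfying every premise can still have halt_line false, so O(halt_line) is not derivable.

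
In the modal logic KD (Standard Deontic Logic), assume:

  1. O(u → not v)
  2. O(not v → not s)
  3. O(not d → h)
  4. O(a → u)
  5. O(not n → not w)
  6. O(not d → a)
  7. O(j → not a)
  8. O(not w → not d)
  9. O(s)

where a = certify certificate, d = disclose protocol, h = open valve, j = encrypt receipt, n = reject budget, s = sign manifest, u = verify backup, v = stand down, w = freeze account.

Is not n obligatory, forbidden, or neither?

Premise 9 states O(s) outright.
Premise 2, O(not v → not s), contraposes to O(s → v); with O(s) we get O(v).
Premise 1 is O(u → not v); contrapositively O(v → not u). Since O(v) holds, K gives O(not u).
Premise 4 is O(a → u); contrapositively O(not u → not a). Since O(not u) holds, K gives O(not a).
Premise 6, O(not d → a), contraposes to O(not a → d); with O(not a) we get O(d).
Premise 8, O(not w → not d), contraposes to O(d → w); with O(d) we get O(w).
Premise 5 is O(not n → not w); contrapositively O(w → n). Since O(w) holds, K gives O(n).
Premises 3, 7 do not contribute to this derivation.
Thus O(n), which is F(not n): not n is forbidden.

Forbidden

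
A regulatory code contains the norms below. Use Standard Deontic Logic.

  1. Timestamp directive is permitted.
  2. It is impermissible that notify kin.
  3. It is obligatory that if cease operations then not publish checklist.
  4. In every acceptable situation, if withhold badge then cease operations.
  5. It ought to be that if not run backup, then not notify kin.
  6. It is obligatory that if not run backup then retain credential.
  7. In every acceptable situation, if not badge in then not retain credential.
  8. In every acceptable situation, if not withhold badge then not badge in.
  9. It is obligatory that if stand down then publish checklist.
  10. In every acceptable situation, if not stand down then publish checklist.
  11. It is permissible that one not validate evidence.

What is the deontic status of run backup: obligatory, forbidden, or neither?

Premises 10 and 9 cover both cases: O(¬stand_down → publish_checklist) and O(stand_down → publish_checklist). Since ¬stand_down ∨ stand_down is a tautology, O(publish_checklist) follows.
Premise 3 is O(cease_operations → ¬publish_checklist); contrapositively O(publish_checklist → ¬cease_operations). Since O(publish_checklist) holds, K gives O(¬cease_operations).
The contrapositive of premise 4 (O(withhold_badge → cease_operations)) is O(¬cease_operations → ¬withhold_badge), and O(¬cease_operations) is already established, so O(¬withhold_badge).
From O(¬withhold_badge) and premise 8, O(¬withhold_badge → ¬badge_in), we obtain O(¬badge_in).
From O(¬badge_in) and premise 7, O(¬badge_in → ¬retain_credential), we obtain O(¬retain_credential).
Premise 6 is O(¬run_backup → retain_credential); contrapositively O(¬retain_credential → run_backup). Since O(¬retain_credential) holds, K gives O(run_backup).
Premises 1, 2, 5, 11 do not contribute to this derivation.
Hence run_backup is obligatory.

Obligatory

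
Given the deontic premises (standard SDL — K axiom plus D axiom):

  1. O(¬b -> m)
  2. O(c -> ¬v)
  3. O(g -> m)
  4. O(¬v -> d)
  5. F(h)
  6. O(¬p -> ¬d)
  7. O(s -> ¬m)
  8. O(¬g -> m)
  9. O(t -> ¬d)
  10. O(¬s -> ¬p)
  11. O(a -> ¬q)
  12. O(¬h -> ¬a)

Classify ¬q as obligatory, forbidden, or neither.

Neither

Premise 11 is O(a -> ¬q), but O(a) is not derivable from the premises, so it does not yield O(¬q).
No premise or chain of K-axiom applications forces O(¬q), and none forces O(q). So ¬q is neither obligatory nor forbidden under these norms.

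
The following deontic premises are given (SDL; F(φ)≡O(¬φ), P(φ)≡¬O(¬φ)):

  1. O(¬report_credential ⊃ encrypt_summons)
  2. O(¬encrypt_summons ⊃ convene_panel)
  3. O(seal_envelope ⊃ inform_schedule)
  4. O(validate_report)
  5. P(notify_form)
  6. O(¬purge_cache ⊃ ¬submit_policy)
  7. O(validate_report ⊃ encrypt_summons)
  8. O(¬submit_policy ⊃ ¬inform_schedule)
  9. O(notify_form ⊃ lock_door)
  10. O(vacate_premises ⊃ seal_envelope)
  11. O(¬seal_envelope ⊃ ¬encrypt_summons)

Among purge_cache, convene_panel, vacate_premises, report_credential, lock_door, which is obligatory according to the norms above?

purge_cache

From premise 4 we have O(validate_report).
Applying K to premise 7 (O(validate_report ⊃ encrypt_summons)) and O(validate_report) yields O(encrypt_summons).
The contrapositive of premise 11 (O(¬seal_envelope ⊃ ¬encrypt_summons)) is O(encrypt_summons ⊃ seal_envelope), and O(encrypt_summons) is already established, so O(seal_envelope).
With premise 3, O(seal_envelope ⊃ inform_schedule), the K-axiom yields O(inform_schedule).
Premise 8 is O(¬submit_policy ⊃ ¬inform_schedule); contrapositively O(inform_schedule ⊃ submit_policy). Since O(inform_schedule) holds, K gives O(submit_policy).
Premise 6 is O(¬purge_cache ⊃ ¬submit_policy); contrapositively O(submit_policy ⊃ purge_cache). Since O(submit_policy) holds, K gives O(purge_cache).
So O(purge_cache) holds — purge_cache is obligatory. None of the other listed options is made obligatory by any chain of premises.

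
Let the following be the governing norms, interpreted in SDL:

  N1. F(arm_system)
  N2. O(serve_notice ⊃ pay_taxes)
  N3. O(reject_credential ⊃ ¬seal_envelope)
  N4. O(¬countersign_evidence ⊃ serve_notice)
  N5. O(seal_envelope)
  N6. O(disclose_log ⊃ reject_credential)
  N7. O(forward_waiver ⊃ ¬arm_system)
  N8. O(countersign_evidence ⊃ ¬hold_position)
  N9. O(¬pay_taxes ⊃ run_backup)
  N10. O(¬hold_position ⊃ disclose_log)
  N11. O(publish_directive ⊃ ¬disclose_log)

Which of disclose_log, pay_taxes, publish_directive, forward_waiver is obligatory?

pay_taxes

From premise 5 we have O(seal_envelope).
The contrapositive of premise 3 (O(reject_credential ⊃ ¬seal_envelope)) is O(seal_envelope ⊃ ¬reject_credential), and O(seal_envelope) is already established, so O(¬reject_credential).
Premise 6, O(disclose_log ⊃ reject_credential), contraposes to O(¬reject_credential ⊃ ¬disclose_log); with O(¬reject_credential) we get O(¬disclose_log).
The contrapositive of premise 10 (O(¬hold_position ⊃ disclose_log)) is O(¬disclose_log ⊃ hold_position), and O(¬disclose_log) is already established, so O(hold_position).
Premise 8 is O(countersign_evidence ⊃ ¬hold_position); contrapositively O(hold_position ⊃ ¬countersign_evidence). Since O(hold_position) holds, K gives O(¬countersign_evidence).
Applying K to premise 4 (O(¬countersign_evidence ⊃ serve_notice)) and O(¬countersign_evidence) yields O(serve_notice).
With premise 2, O(serve_notice ⊃ pay_taxes), the K-axiom yields O(pay_taxes).
So O(pay_taxes) holds — pay_taxes is obligatory. None of the other listed options is made obligatory by any chain of premises.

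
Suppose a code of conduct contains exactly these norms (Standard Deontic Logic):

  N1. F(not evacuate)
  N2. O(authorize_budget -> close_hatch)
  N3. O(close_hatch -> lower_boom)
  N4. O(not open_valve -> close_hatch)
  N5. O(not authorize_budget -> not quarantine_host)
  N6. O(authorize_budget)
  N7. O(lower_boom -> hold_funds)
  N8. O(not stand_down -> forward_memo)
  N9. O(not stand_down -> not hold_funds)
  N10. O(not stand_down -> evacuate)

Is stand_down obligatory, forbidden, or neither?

Obligatory

Premise 6 gives O(authorize_budget).
With premise 2, O(authorize_budget -> close_hatch), the K-axiom yields O(close_hatch).
From O(close_hatch) and premise 3, O(close_hatch -> lower_boom), we obtain O(lower_boom).
With premise 7, O(lower_boom -> hold_funds), the K-axiom yields O(hold_funds).
The contrapositive of premise 9 (O(not stand_down -> not hold_funds)) is O(hold_funds -> stand_down), and O(hold_funds) is already established, so O(stand_down).
Premises 1, 4, 5, 8, 10 do not contribute to this derivation.
Hence stand_down is obligatory.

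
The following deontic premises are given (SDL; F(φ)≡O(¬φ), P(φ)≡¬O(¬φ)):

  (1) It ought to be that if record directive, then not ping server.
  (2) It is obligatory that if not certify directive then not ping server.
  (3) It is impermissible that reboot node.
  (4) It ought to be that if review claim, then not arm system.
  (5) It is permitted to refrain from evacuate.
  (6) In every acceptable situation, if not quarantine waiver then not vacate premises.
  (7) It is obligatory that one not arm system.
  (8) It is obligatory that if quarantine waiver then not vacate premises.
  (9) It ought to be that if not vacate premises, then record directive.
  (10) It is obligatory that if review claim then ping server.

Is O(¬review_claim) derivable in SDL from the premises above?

Yes

By case analysis on quarantine_waiver: premise 8 gives O(quarantine_waiver → ¬vacate_premises) and premise 6 gives O(¬quarantine_waiver → ¬vacate_premises), so O(¬vacate_premises) either way.
Applying K to premise 9 (O(¬vacate_premises → record_directive)) and O(¬vacate_premises) yields O(record_directive).
Applying K to premise 1 (O(record_directive → ¬ping_server)) and O(record_directive) yields O(¬ping_server).
Premise 10, O(review_claim → ping_server), contraposes to O(¬ping_server → ¬review_claim); with O(¬ping_server) we get O(¬review_claim).
Premises 2, 3, 4, 5, 7 do not contribute to this derivation.
So O(¬review_claim) follows.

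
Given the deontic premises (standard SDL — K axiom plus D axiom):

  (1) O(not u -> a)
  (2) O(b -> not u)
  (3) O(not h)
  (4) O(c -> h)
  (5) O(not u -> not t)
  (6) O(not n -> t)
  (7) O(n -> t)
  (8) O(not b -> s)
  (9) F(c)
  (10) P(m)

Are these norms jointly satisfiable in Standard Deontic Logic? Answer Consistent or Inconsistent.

Consistent

Premise 4 is O(c -> h), but O(c) is not derivable from the premises, so it does not yield O(h).
So O(h) is not derivable, and the apparent clash with O(not h) does not arise.
A world satisfying every obligation exists (e.g. a=false, b=false, c=false, h=false, m=false, n=false, s=true, t=true, u=true); no atom is both obligatory and forbidden, so the set is consistent.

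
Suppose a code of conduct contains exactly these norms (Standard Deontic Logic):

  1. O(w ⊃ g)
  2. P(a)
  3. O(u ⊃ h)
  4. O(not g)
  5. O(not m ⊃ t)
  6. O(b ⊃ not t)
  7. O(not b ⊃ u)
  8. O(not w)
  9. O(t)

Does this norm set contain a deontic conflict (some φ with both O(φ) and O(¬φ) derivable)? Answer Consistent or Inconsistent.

Premise 1 is O(w ⊃ g), but O(w) is not derivable from the premises, so it does not yield O(g).
So O(g) is not derivable, and the apparent clash with O(not g) does not arise.
A world satisfying every obligation exists (e.g. a=false, b=false, g=false, h=true, m=false, t=true, u=true, w=false); no atom is both obligatory and forbidden, so the set is consistent.

Consistent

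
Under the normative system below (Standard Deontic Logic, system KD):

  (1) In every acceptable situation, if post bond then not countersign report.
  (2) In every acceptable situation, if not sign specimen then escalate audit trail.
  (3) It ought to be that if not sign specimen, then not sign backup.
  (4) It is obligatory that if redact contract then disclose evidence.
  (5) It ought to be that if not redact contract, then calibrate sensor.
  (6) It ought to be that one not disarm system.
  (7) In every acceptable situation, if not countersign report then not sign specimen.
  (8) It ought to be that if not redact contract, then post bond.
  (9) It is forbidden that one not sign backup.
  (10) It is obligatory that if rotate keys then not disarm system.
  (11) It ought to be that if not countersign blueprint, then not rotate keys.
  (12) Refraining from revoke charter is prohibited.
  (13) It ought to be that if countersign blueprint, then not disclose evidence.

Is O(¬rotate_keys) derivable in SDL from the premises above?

Premise 9, F(¬sign_backup), is equivalent to O(sign_backup).
The contrapositive of premise 3 (O(¬sign_specimen → ¬sign_backup)) is O(sign_backup → sign_specimen), and O(sign_backup) is already established, so O(sign_specimen).
Premise 7, O(¬countersign_report → ¬sign_specimen), contraposes to O(sign_specimen → countersign_report); with O(sign_specimen) we get O(countersign_report).
The contrapositive of premise 1 (O(post_bond → ¬countersign_report)) is O(countersign_report → ¬post_bond), and O(countersign_report) is already established, so O(¬post_bond).
Premise 8 is O(¬redact_contract → post_bond); contrapositively O(¬post_bond → redact_contract). Since O(¬post_bond) holds, K gives O(redact_contract).
With premise 4, O(redact_contract → disclose_evidence), the K-axiom yields O(disclose_evidence).
Premise 13 is O(countersign_blueprint → ¬disclose_evidence); contrapositively O(disclose_evidence → ¬countersign_blueprint). Since O(disclose_evidence) holds, K gives O(¬countersign_blueprint).
Applying K to premise 11 (O(¬countersign_blueprint → ¬rotate_keys)) and O(¬countersign_blueprint) yields O(¬rotate_keys).
Premises 2, 5, 6, 10, 12 do not contribute to this derivation.
So O(¬rotate_keys) follows.

Yes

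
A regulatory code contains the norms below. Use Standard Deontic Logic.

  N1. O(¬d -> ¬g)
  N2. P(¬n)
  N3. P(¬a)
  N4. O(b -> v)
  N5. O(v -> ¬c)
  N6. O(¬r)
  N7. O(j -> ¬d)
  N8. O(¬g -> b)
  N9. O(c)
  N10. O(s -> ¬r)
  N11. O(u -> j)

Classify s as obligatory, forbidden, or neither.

Premise 10 is O(s -> ¬r); even if O(¬r) held, inferring O(s) would be affirming the consequent — invalid.
No premise or chain of K-axiom applications forces O(s), and none forces O(¬s). So s is neither obligatory nor forbidden under these norms.

Neither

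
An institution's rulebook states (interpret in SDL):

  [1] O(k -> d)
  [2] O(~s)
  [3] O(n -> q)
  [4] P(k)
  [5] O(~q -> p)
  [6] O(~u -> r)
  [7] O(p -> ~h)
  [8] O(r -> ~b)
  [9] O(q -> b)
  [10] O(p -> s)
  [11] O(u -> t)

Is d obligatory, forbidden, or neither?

Neither

Premise 1 is O(k -> d), but O(k) is not derivable from the premises (the permission P(k) asserts only ~O(~k), not O(k)), so it does not yield O(d).
No premise or chain of K-axiom applications forces O(d), and none forces O(~d). So d is neither obligatory nor forbidden under these norms.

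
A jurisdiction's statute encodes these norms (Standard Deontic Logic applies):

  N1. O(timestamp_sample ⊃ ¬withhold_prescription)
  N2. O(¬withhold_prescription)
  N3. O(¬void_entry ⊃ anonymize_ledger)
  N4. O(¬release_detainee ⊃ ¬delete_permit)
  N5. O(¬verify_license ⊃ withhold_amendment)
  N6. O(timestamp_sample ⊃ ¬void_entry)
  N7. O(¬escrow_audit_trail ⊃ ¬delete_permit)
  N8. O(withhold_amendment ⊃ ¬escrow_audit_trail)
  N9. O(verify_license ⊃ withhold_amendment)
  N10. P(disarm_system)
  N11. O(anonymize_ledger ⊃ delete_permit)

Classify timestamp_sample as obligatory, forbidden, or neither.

Forbidden

By case analysis on verify_license: premise 9 gives O(verify_license ⊃ withhold_amendment) and premise 5 gives O(¬verify_license ⊃ withhold_amendment), so O(withhold_amendment) either way.
Premise 8 is O(withhold_amendment ⊃ ¬escrow_audit_trail); since O(withhold_amendment), deontic closure gives O(¬escrow_audit_trail).
From O(¬escrow_audit_trail) and premise 7, O(¬escrow_audit_trail ⊃ ¬delete_permit), we obtain O(¬delete_permit).
The contrapositive of premise 11 (O(anonymize_ledger ⊃ delete_permit)) is O(¬delete_permit ⊃ ¬anonymize_ledger), and O(¬delete_permit) is already established, so O(¬anonymize_ledger).
Premise 3, O(¬void_entry ⊃ anonymize_ledger), contraposes to O(¬anonymize_ledger ⊃ void_entry); with O(¬anonymize_ledger) we get O(void_entry).
The contrapositive of premise 6 (O(timestamp_sample ⊃ ¬void_entry)) is O(void_entry ⊃ ¬timestamp_sample), and O(void_entry) is already established, so O(¬timestamp_sample).
Premises 1, 2, 4, 10 do not contribute to this derivation.
Thus O(¬timestamp_sample), which is F(timestamp_sample): timestamp_sample is forbidden.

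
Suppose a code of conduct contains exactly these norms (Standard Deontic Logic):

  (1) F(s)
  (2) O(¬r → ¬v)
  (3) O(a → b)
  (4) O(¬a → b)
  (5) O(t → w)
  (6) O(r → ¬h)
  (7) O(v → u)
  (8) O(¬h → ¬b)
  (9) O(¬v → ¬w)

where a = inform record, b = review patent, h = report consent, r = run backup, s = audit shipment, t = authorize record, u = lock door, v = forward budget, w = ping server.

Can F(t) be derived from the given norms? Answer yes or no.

Yes

Premises 3 and 4 are O(a → b) and O(¬a → b); every ideal world satisfies a or ¬a, so in either case b holds — hence O(b).
Premise 8 is O(¬h → ¬b); contrapositively O(b → h). Since O(b) holds, K gives O(h).
The contrapositive of premise 6 (O(r → ¬h)) is O(h → ¬r), and O(h) is already established, so O(¬r).
From O(¬r) and premise 2, O(¬r → ¬v), we obtain O(¬v).
From O(¬v) and premise 9, O(¬v → ¬w), we obtain O(¬w).
Premise 5, O(t → w), contraposes to O(¬w → ¬t); with O(¬w) we get O(¬t).
Premises 1, 7 do not contribute to this derivation.
So O(¬t) holds, i.e. F(t). The claim follows.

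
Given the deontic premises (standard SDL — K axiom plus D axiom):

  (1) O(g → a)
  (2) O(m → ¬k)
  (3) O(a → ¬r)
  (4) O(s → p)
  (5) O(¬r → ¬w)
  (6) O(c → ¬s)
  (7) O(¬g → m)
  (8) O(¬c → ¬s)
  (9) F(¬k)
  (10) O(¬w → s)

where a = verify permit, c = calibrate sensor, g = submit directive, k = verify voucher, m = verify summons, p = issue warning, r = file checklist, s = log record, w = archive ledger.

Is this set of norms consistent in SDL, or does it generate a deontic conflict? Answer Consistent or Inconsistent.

Premises 8 and 6 cover both cases: O(¬c → ¬s) and O(c → ¬s). Since ¬c ∨ c is a tautology, O(¬s) follows.
Premise 10, O(¬w → s), contraposes to O(¬s → w); with O(¬s) we get O(w).
The contrapositive of premise 5 (O(¬r → ¬w)) is O(w → r), and O(w) is already established, so O(r).
Premise 3, O(a → ¬r), contraposes to O(r → ¬a); with O(r) we get O(¬a).
The contrapositive of premise 1 (O(g → a)) is O(¬a → ¬g), and O(¬a) is already established, so O(¬g).
With premise 7, O(¬g → m), the K-axiom yields O(m).
From O(m) and premise 2, O(m → ¬k), we obtain O(¬k).
But premise 9, F(¬k), means O(k).
We now have both O(¬k) and O(k) — k is simultaneously obligatory and forbidden, violating the D-axiom.

Inconsistent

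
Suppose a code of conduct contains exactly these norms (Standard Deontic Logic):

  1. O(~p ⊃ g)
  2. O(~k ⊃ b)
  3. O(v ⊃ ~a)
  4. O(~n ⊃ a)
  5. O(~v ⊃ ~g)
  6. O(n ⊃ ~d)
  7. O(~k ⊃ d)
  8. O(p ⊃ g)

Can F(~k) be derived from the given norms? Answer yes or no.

By case analysis on p: premise 8 gives O(p ⊃ g) and premise 1 gives O(~p ⊃ g), so O(g) either way.
Premise 5, O(~v ⊃ ~g), contraposes to O(g ⊃ v); with O(g) we get O(v).
Applying K to premise 3 (O(v ⊃ ~a)) and O(v) yields O(~a).
Premise 4 is O(~n ⊃ a); contrapositively O(~a ⊃ n). Since O(~a) holds, K gives O(n).
With premise 6, O(n ⊃ ~d), the K-axiom yields O(~d).
Premise 7 is O(~k ⊃ d); contrapositively O(~d ⊃ k). Since O(~d) holds, K gives O(k).
Premise 2 does not contribute to this derivation.
So O(k) holds, i.e. F(~k). The claim follows.

Yes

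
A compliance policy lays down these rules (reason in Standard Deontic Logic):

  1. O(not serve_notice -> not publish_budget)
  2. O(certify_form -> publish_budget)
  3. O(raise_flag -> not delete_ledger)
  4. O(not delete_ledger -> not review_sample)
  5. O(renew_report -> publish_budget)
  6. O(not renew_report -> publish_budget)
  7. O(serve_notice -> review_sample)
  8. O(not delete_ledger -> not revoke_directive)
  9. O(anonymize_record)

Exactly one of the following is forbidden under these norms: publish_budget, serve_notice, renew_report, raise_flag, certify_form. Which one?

By case analysis on renew_report: premise 5 gives O(renew_report -> publish_budget) and premise 6 gives O(not renew_report -> publish_budget), so O(publish_budget) either way.
Premise 1 is O(not serve_notice -> not publish_budget); contrapositively O(publish_budget -> serve_notice). Since O(publish_budget) holds, K gives O(serve_notice).
With premise 7, O(serve_notice -> review_sample), the K-axiom yields O(review_sample).
Premise 4 is O(not delete_ledger -> not review_sample); contrapositively O(review_sample -> delete_ledger). Since O(review_sample) holds, K gives O(delete_ledger).
Premise 3 is O(raise_flag -> not delete_ledger); contrapositively O(delete_ledger -> not raise_flag). Since O(delete_ledger) holds, K gives O(not raise_flag).
So O(not raise_flag) holds, i.e. raise_flag is forbidden. None of the other listed options is forbidden under the premises.

raise_flag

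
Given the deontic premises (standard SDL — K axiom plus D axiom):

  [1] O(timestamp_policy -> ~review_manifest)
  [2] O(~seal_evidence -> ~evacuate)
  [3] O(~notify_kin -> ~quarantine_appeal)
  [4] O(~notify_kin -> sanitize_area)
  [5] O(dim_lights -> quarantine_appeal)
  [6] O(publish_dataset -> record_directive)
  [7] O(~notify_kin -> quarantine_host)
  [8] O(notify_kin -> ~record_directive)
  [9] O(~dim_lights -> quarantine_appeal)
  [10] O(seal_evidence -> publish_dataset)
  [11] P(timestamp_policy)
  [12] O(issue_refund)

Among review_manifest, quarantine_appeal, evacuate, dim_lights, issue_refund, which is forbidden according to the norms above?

evacuate

Premises 9 and 5 are O(~dim_lights -> quarantine_appeal) and O(dim_lights -> quarantine_appeal); every ideal world satisfies ~dim_lights or dim_lights, so in either case quarantine_appeal holds — hence O(quarantine_appeal).
Premise 3 is O(~notify_kin -> ~quarantine_appeal); contrapositively O(quarantine_appeal -> notify_kin). Since O(quarantine_appeal) holds, K gives O(notify_kin).
Premise 8 is O(notify_kin -> ~record_directive); since O(notify_kin), deontic closure gives O(~record_directive).
Premise 6, O(publish_dataset -> record_directive), contraposes to O(~record_directive -> ~publish_dataset); with O(~record_directive) we get O(~publish_dataset).
Premise 10, O(seal_evidence -> publish_dataset), contraposes to O(~publish_dataset -> ~seal_evidence); with O(~publish_dataset) we get O(~seal_evidence).
Applying K to premise 2 (O(~seal_evidence -> ~evacuate)) and O(~seal_evidence) yields O(~evacuate).
So O(~evacuate) holds, i.e. evacuate is forbidden. None of the other listed options is forbidden under the premises.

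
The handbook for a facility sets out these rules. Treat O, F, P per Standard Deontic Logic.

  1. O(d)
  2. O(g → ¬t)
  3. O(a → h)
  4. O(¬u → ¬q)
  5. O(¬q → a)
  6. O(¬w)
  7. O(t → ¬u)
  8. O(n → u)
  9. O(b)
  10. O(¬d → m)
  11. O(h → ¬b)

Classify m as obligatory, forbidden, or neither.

Neither

Premise 10 is O(¬d → m), but O(¬d) is not derivable from the premises, so it does not yield O(m).
No premise or chain of K-axiom applications forces O(m), and none forces O(¬m). So m is neither obligatory nor forbidden under these norms.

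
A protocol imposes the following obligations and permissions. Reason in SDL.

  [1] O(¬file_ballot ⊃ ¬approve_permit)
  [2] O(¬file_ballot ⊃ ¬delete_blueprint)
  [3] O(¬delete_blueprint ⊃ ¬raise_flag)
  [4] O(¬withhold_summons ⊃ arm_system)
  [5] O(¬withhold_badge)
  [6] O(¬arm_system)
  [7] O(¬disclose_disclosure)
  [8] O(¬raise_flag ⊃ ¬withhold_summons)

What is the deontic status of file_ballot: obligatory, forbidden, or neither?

Premise 6 gives O(¬arm_system).
The contrapositive of premise 4 (O(¬withhold_summons ⊃ arm_system)) is O(¬arm_system ⊃ withhold_summons), and O(¬arm_system) is already established, so O(withhold_summons).
The contrapositive of premise 8 (O(¬raise_flag ⊃ ¬withhold_summons)) is O(withhold_summons ⊃ raise_flag), and O(withhold_summons) is already established, so O(raise_flag).
The contrapositive of premise 3 (O(¬delete_blueprint ⊃ ¬raise_flag)) is O(raise_flag ⊃ delete_blueprint), and O(raise_flag) is already established, so O(delete_blueprint).
Premise 2 is O(¬file_ballot ⊃ ¬delete_blueprint); contrapositively O(delete_blueprint ⊃ file_ballot). Since O(delete_blueprint) holds, K gives O(file_ballot).
Premises 1, 5, 7 do not contribute to this derivation.
Hence file_ballot is obligatory.

Obligatory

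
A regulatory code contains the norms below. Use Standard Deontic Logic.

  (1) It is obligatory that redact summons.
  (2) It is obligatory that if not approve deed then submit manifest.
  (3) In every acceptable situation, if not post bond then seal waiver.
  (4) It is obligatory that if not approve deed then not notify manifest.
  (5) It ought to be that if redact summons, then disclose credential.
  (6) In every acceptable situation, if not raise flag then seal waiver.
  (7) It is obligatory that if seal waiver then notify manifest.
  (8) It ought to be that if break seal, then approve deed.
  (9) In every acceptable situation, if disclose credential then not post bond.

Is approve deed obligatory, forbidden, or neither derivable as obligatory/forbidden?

Premise 1 states O(redact_summons) outright.
Applying K to premise 5 (O(redact_summons → disclose_credential)) and O(redact_summons) yields O(disclose_credential).
From O(disclose_credential) and premise 9, O(disclose_credential → ¬post_bond), we obtain O(¬post_bond).
With premise 3, O(¬post_bond → seal_waiver), the K-axiom yields O(seal_waiver).
From O(seal_waiver) and premise 7, O(seal_waiver → notify_manifest), we obtain O(notify_manifest).
Premise 4 is O(¬approve_deed → ¬notify_manifest); contrapositively O(notify_manifest → approve_deed). Since O(notify_manifest) holds, K gives O(approve_deed).
Premises 2, 6, 8 do not contribute to this derivation.
Hence approve_deed is obligatory.

Obligatory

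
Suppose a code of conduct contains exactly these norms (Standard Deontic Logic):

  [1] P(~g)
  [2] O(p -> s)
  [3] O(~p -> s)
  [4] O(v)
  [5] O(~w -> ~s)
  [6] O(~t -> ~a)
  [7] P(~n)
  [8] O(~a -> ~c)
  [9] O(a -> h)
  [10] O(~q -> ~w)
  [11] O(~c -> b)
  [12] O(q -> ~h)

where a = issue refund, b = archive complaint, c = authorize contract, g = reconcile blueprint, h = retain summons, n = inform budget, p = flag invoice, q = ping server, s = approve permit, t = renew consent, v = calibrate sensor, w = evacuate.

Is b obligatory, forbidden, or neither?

Obligatory

By case analysis on ~p: premise 3 gives O(~p -> s) and premise 2 gives O(p -> s), so O(s) either way.
Premise 5, O(~w -> ~s), contraposes to O(s -> w); with O(s) we get O(w).
Premise 10 is O(~q -> ~w); contrapositively O(w -> q). Since O(w) holds, K gives O(q).
Applying K to premise 12 (O(q -> ~h)) and O(q) yields O(~h).
Premise 9 is O(a -> h); contrapositively O(~h -> ~a). Since O(~h) holds, K gives O(~a).
Applying K to premise 8 (O(~a -> ~c)) and O(~a) yields O(~c).
With premise 11, O(~c -> b), the K-axiom yields O(b).
Premises 1, 4, 6, 7 do not contribute to this derivation.
Hence b is obligatory.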